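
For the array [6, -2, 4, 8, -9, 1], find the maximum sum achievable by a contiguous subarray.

Using Kadane's algorithm on [6, -2, 4, 8, -9, 1]:

Scanning through the array:
Position 1 (value -2): max_ending_here = 4, max_so_far = 6
Position 2 (value 4): max_ending_here = 8, max_so_far = 8
Position 3 (value 8): max_ending_here = 16, max_so_far = 16
Position 4 (value -9): max_ending_here = 7, max_so_far = 16
Position 5 (value 1): max_ending_here = 8, max_so_far = 16

Maximum subarray: [6, -2, 4, 8]
Maximum sum: 16

The maximum subarray is [6, -2, 4, 8] with sum 16. This subarray runs from index 0 to index 3.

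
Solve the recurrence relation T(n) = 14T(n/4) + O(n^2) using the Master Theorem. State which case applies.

Master Theorem for T(n) = 14T(n/4) + O(n^2):

a = 14, b = 4, c = 2
log_b(a) = log_4(14) = 1.9037

Case 3: c = 2 > log_4(14) = 1.9037
T(n) = O(n^2) = O(n^2)

For T(n) = 14T(n/4) + O(n^2): log_4(14) = 1.9037. This is Case 3 of the Master Theorem (c > log_b(a), work dominated by root), giving O(n^2).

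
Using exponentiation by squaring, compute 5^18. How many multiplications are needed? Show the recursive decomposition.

Computing 5^18 by squaring (build up from 5^1; each line after the first costs one multiplication):

5^1 = 5
5^2 = (5^1)^2 = 5^2 = 25
5^4 = (5^2)^2 = 25^2 = 625
5^8 = (5^4)^2 = 625^2 = 390625
5^9 = 5 * 5^8 = 5 * 390625 = 1953125
5^18 = (5^9)^2 = 1953125^2 = 3814697265625

Result: 3814697265625
Multiplications needed: 5 (5 lines after 5^1)

5^18 = 3814697265625. Using exponentiation by squaring, this requires 5 multiplications. The key idea: if the exponent is even, square the half-power; if odd, multiply by the base once.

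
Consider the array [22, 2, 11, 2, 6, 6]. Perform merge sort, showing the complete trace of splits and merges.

Merge sort trace:

Split: [22, 2, 11, 2, 6, 6] -> [22, 2, 11] and [2, 6, 6]
  Split: [22, 2, 11] -> [22] and [2, 11]
    Split: [2, 11] -> [2] and [11]
    Merge: [2] + [11] -> [2, 11]
  Merge: [22] + [2, 11] -> [2, 11, 22]
  Split: [2, 6, 6] -> [2] and [6, 6]
    Split: [6, 6] -> [6] and [6]
    Merge: [6] + [6] -> [6, 6]
  Merge: [2] + [6, 6] -> [2, 6, 6]
Merge: [2, 11, 22] + [2, 6, 6] -> [2, 2, 6, 6, 11, 22]

Final sorted array: [2, 2, 6, 6, 11, 22]

The merge sort proceeds by recursively splitting the array and merging sorted halves.
After all merges, the sorted array is [2, 2, 6, 6, 11, 22].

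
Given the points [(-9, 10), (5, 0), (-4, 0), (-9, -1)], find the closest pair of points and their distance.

Computing all pairwise distances among 4 points:

d((-9, 10), (5, 0)) = 17.2047
d((-9, 10), (-4, 0)) = 11.1803
d((-9, 10), (-9, -1)) = 11.0
d((5, 0), (-4, 0)) = 9.0
d((5, 0), (-9, -1)) = 14.0357
d((-4, 0), (-9, -1)) = 5.099 <-- minimum

Closest pair: (-4, 0) and (-9, -1) with distance 5.099

The closest pair is (-4, 0) and (-9, -1) with Euclidean distance 5.099. For 4 points, brute-force pairwise comparison is shown above. For large n, the divide-and-conquer algorithm (sort by x, recurse on halves, check the dividing strip) achieves O(n log n).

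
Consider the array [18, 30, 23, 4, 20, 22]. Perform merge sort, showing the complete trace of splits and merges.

Merge sort trace:

Split: [18, 30, 23, 4, 20, 22] -> [18, 30, 23] and [4, 20, 22]
  Split: [18, 30, 23] -> [18] and [30, 23]
    Split: [30, 23] -> [30] and [23]
    Merge: [30] + [23] -> [23, 30]
  Merge: [18] + [23, 30] -> [18, 23, 30]
  Split: [4, 20, 22] -> [4] and [20, 22]
    Split: [20, 22] -> [20] and [22]
    Merge: [20] + [22] -> [20, 22]
  Merge: [4] + [20, 22] -> [4, 20, 22]
Merge: [18, 23, 30] + [4, 20, 22] -> [4, 18, 20, 22, 23, 30]

Final sorted array: [4, 18, 20, 22, 23, 30]

The merge sort proceeds by recursively splitting the array and merging sorted halves.
After all merges, the sorted array is [4, 18, 20, 22, 23, 30].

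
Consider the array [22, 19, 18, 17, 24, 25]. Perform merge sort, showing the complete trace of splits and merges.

Merge sort trace:

Split: [22, 19, 18, 17, 24, 25] -> [22, 19, 18] and [17, 24, 25]
  Split: [22, 19, 18] -> [22] and [19, 18]
    Split: [19, 18] -> [19] and [18]
    Merge: [19] + [18] -> [18, 19]
  Merge: [22] + [18, 19] -> [18, 19, 22]
  Split: [17, 24, 25] -> [17] and [24, 25]
    Split: [24, 25] -> [24] and [25]
    Merge: [24] + [25] -> [24, 25]
  Merge: [17] + [24, 25] -> [17, 24, 25]
Merge: [18, 19, 22] + [17, 24, 25] -> [17, 18, 19, 22, 24, 25]

Final sorted array: [17, 18, 19, 22, 24, 25]

The merge sort proceeds by recursively splitting the array and merging sorted halves.
After all merges, the sorted array is [17, 18, 19, 22, 24, 25].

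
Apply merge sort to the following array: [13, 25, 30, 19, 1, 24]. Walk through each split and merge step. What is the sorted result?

Merge sort trace:

Split: [13, 25, 30, 19, 1, 24] -> [13, 25, 30] and [19, 1, 24]
  Split: [13, 25, 30] -> [13] and [25, 30]
    Split: [25, 30] -> [25] and [30]
    Merge: [25] + [30] -> [25, 30]
  Merge: [13] + [25, 30] -> [13, 25, 30]
  Split: [19, 1, 24] -> [19] and [1, 24]
    Split: [1, 24] -> [1] and [24]
    Merge: [1] + [24] -> [1, 24]
  Merge: [19] + [1, 24] -> [1, 19, 24]
Merge: [13, 25, 30] + [1, 19, 24] -> [1, 13, 19, 24, 25, 30]

Final sorted array: [1, 13, 19, 24, 25, 30]

The merge sort proceeds by recursively splitting the array and merging sorted halves.
After all merges, the sorted array is [1, 13, 19, 24, 25, 30].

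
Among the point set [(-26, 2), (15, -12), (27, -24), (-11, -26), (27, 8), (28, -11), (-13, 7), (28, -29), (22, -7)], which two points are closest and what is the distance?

Computing all pairwise distances among 9 points:

d((-26, 2), (15, -12)) = 43.3244
d((-26, 2), (27, -24)) = 59.0339
d((-26, 2), (-11, -26)) = 31.7648
d((-26, 2), (27, 8)) = 53.3385
d((-26, 2), (28, -11)) = 55.5428
d((-26, 2), (-13, 7)) = 13.9284
d((-26, 2), (28, -29)) = 62.2656
d((-26, 2), (22, -7)) = 48.8365
d((15, -12), (27, -24)) = 16.9706
d((15, -12), (-11, -26)) = 29.5296
d((15, -12), (27, 8)) = 23.3238
d((15, -12), (28, -11)) = 13.0384
d((15, -12), (-13, 7)) = 33.8378
d((15, -12), (28, -29)) = 21.4009
d((15, -12), (22, -7)) = 8.6023
d((27, -24), (-11, -26)) = 38.0526
d((27, -24), (27, 8)) = 32.0
d((27, -24), (28, -11)) = 13.0384
d((27, -24), (-13, 7)) = 50.6063
d((27, -24), (28, -29)) = 5.099 <-- minimum
d((27, -24), (22, -7)) = 17.72
d((-11, -26), (27, 8)) = 50.9902
d((-11, -26), (28, -11)) = 41.7852
d((-11, -26), (-13, 7)) = 33.0606
d((-11, -26), (28, -29)) = 39.1152
d((-11, -26), (22, -7)) = 38.0789
d((27, 8), (28, -11)) = 19.0263
d((27, 8), (-13, 7)) = 40.0125
d((27, 8), (28, -29)) = 37.0135
d((27, 8), (22, -7)) = 15.8114
d((28, -11), (-13, 7)) = 44.7772
d((28, -11), (28, -29)) = 18.0
d((28, -11), (22, -7)) = 7.2111
d((-13, 7), (28, -29)) = 54.5619
d((-13, 7), (22, -7)) = 37.6962
d((28, -29), (22, -7)) = 22.8035

Closest pair: (27, -24) and (28, -29) with distance 5.099

The closest pair is (27, -24) and (28, -29) with Euclidean distance 5.099. For 9 points, brute-force pairwise comparison is shown above. For large n, the divide-and-conquer algorithm (sort by x, recurse on halves, check the dividing strip) achieves O(n log n).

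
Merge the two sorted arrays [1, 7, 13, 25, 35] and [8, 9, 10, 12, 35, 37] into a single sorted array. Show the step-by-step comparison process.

Merging process:

Compare 1 vs 8: take 1 from left. Merged: [1]
Compare 7 vs 8: take 7 from left. Merged: [1, 7]
Compare 13 vs 8: take 8 from right. Merged: [1, 7, 8]
Compare 13 vs 9: take 9 from right. Merged: [1, 7, 8, 9]
Compare 13 vs 10: take 10 from right. Merged: [1, 7, 8, 9, 10]
Compare 13 vs 12: take 12 from right. Merged: [1, 7, 8, 9, 10, 12]
Compare 13 vs 35: take 13 from left. Merged: [1, 7, 8, 9, 10, 12, 13]
Compare 25 vs 35: take 25 from left. Merged: [1, 7, 8, 9, 10, 12, 13, 25]
Compare 35 vs 35: take 35 from left. Merged: [1, 7, 8, 9, 10, 12, 13, 25, 35]
Append remaining from right: [35, 37]. Merged: [1, 7, 8, 9, 10, 12, 13, 25, 35, 35, 37]

Final merged array: [1, 7, 8, 9, 10, 12, 13, 25, 35, 35, 37]
Total comparisons: 9

The merged array is [1, 7, 8, 9, 10, 12, 13, 25, 35, 35, 37], requiring 9 comparisons. The merge step runs in O(n) time where n is the total number of elements.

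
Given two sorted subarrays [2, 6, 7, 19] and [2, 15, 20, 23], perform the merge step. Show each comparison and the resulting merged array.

Merging process:

Compare 2 vs 2: take 2 from left. Merged: [2]
Compare 6 vs 2: take 2 from right. Merged: [2, 2]
Compare 6 vs 15: take 6 from left. Merged: [2, 2, 6]
Compare 7 vs 15: take 7 from left. Merged: [2, 2, 6, 7]
Compare 19 vs 15: take 15 from right. Merged: [2, 2, 6, 7, 15]
Compare 19 vs 20: take 19 from left. Merged: [2, 2, 6, 7, 15, 19]
Append remaining from right: [20, 23]. Merged: [2, 2, 6, 7, 15, 19, 20, 23]

Final merged array: [2, 2, 6, 7, 15, 19, 20, 23]
Total comparisons: 6

The merged array is [2, 2, 6, 7, 15, 19, 20, 23], requiring 6 comparisons. The merge step runs in O(n) time where n is the total number of elements.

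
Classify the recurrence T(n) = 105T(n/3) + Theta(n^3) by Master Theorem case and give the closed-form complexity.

Master Theorem for T(n) = 105T(n/3) + O(n^3):

a = 105, b = 3, c = 3
log_b(a) = log_3(105) = 4.2362

Case 1: c = 3 < log_3(105) = 4.2362
T(n) = O(n^(log_3 105))

For T(n) = 105T(n/3) + O(n^3): log_3(105) = 4.2362. This is Case 1 of the Master Theorem (c < log_b(a), work dominated by leaves), giving O(n^(log_3 105)).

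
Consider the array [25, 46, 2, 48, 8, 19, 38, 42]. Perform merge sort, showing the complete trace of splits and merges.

Merge sort trace:

Split: [25, 46, 2, 48, 8, 19, 38, 42] -> [25, 46, 2, 48] and [8, 19, 38, 42]
  Split: [25, 46, 2, 48] -> [25, 46] and [2, 48]
    Split: [25, 46] -> [25] and [46]
    Merge: [25] + [46] -> [25, 46]
    Split: [2, 48] -> [2] and [48]
    Merge: [2] + [48] -> [2, 48]
  Merge: [25, 46] + [2, 48] -> [2, 25, 46, 48]
  Split: [8, 19, 38, 42] -> [8, 19] and [38, 42]
    Split: [8, 19] -> [8] and [19]
    Merge: [8] + [19] -> [8, 19]
    Split: [38, 42] -> [38] and [42]
    Merge: [38] + [42] -> [38, 42]
  Merge: [8, 19] + [38, 42] -> [8, 19, 38, 42]
Merge: [2, 25, 46, 48] + [8, 19, 38, 42] -> [2, 8, 19, 25, 38, 42, 46, 48]

Final sorted array: [2, 8, 19, 25, 38, 42, 46, 48]

The merge sort proceeds by recursively splitting the array and merging sorted halves.
After all merges, the sorted array is [2, 8, 19, 25, 38, 42, 46, 48].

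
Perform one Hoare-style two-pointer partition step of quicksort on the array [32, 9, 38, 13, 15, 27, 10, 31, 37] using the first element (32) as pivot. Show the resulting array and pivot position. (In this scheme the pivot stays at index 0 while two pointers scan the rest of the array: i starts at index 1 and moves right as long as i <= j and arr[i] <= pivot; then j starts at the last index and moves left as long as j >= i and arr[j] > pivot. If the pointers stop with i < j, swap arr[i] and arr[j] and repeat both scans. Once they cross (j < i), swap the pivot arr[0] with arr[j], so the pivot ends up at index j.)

Hoare-style two-pointer partition with pivot = 32:

Initial array: [32, 9, 38, 13, 15, 27, 10, 31, 37]

Pointers start at i = 1, j = 8.
i stops at index 2 (arr[2]=38 > 32), j stops at index 7 (arr[7]=31 <= 32): swap arr[2] and arr[7], array becomes [32, 9, 31, 13, 15, 27, 10, 38, 37]
i ends at 7, j ends at 6: the pointers have crossed (j < i), so scanning stops.

Swap pivot arr[0] with arr[6] to place pivot at position 6: [10, 9, 31, 13, 15, 27, 32, 38, 37]
Pivot position: 6

After partitioning with pivot 32, the array becomes [10, 9, 31, 13, 15, 27, 32, 38, 37]. The pivot is placed at index 6. All elements to the left of the pivot are <= 32, and all elements to the right are > 32.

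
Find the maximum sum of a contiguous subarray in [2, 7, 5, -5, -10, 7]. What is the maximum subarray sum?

Using Kadane's algorithm on [2, 7, 5, -5, -10, 7]:

Scanning through the array:
Position 1 (value 7): max_ending_here = 9, max_so_far = 9
Position 2 (value 5): max_ending_here = 14, max_so_far = 14
Position 3 (value -5): max_ending_here = 9, max_so_far = 14
Position 4 (value -10): max_ending_here = -1, max_so_far = 14
Position 5 (value 7): max_ending_here = 7, max_so_far = 14

Maximum subarray: [2, 7, 5]
Maximum sum: 14

The maximum subarray is [2, 7, 5] with sum 14. This subarray runs from index 0 to index 2.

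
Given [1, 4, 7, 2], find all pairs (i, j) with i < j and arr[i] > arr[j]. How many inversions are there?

Finding inversions in [1, 4, 7, 2]:

(1, 3): arr[1]=4 > arr[3]=2
(2, 3): arr[2]=7 > arr[3]=2

Total inversions: 2

The array has 2 inversion(s): (1,3), (2,3). Each pair (i,j) satisfies i < j and arr[i] > arr[j].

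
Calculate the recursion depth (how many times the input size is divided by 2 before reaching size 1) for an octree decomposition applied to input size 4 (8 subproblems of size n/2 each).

For divide and conquer with division factor 2:

Problem sizes at each level:
Level 0: 4
Level 1: 2
Level 2: 1

The root is level 0 and the size-1 base case is level 2 (the tree spans levels 0 through 2, i.e. 3 levels counting the root), so the depth is the number of divisions: log_2(4) = 2

The recursion tree depth is log_2(4) = 2. At each level, the problem size is divided by 2, so it takes 2 divisions to reduce to a base case of size 1. The algorithm makes 8 recursive calls at each level.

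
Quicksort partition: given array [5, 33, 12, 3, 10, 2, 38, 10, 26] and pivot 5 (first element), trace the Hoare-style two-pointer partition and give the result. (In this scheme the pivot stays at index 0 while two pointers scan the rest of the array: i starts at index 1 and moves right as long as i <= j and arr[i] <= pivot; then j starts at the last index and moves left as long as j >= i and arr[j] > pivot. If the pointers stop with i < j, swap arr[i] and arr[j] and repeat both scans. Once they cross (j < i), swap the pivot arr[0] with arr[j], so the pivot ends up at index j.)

Hoare-style two-pointer partition with pivot = 5:

Initial array: [5, 33, 12, 3, 10, 2, 38, 10, 26]

Pointers start at i = 1, j = 8.
i stops at index 1 (arr[1]=33 > 5), j stops at index 5 (arr[5]=2 <= 5): swap arr[1] and arr[5], array becomes [5, 2, 12, 3, 10, 33, 38, 10, 26]
i stops at index 2 (arr[2]=12 > 5), j stops at index 3 (arr[3]=3 <= 5): swap arr[2] and arr[3], array becomes [5, 2, 3, 12, 10, 33, 38, 10, 26]
i ends at 3, j ends at 2: the pointers have crossed (j < i), so scanning stops.

Swap pivot arr[0] with arr[2] to place pivot at position 2: [3, 2, 5, 12, 10, 33, 38, 10, 26]
Pivot position: 2

After partitioning with pivot 5, the array becomes [3, 2, 5, 12, 10, 33, 38, 10, 26]. The pivot is placed at index 2. All elements to the left of the pivot are <= 5, and all elements to the right are > 5.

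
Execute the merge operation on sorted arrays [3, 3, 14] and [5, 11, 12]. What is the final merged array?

Merging process:

Compare 3 vs 5: take 3 from left. Merged: [3]
Compare 3 vs 5: take 3 from left. Merged: [3, 3]
Compare 14 vs 5: take 5 from right. Merged: [3, 3, 5]
Compare 14 vs 11: take 11 from right. Merged: [3, 3, 5, 11]
Compare 14 vs 12: take 12 from right. Merged: [3, 3, 5, 11, 12]
Append remaining from left: [14]. Merged: [3, 3, 5, 11, 12, 14]

Final merged array: [3, 3, 5, 11, 12, 14]
Total comparisons: 5

The merged array is [3, 3, 5, 11, 12, 14], requiring 5 comparisons. The merge step runs in O(n) time where n is the total number of elements.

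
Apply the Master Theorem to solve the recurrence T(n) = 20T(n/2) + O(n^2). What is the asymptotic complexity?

Master Theorem for T(n) = 20T(n/2) + O(n^2):

a = 20, b = 2, c = 2
log_b(a) = log_2(20) = 4.3219

Case 1: c = 2 < log_2(20) = 4.3219
T(n) = O(n^(log_2 20))

For T(n) = 20T(n/2) + O(n^2): log_2(20) = 4.3219. This is Case 1 of the Master Theorem (c < log_b(a), work dominated by leaves), giving O(n^(log_2 20)).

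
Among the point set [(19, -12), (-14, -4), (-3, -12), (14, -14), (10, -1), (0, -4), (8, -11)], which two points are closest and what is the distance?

Computing all pairwise distances among 7 points:

d((19, -12), (-14, -4)) = 33.9559
d((19, -12), (-3, -12)) = 22.0
d((19, -12), (14, -14)) = 5.3852 <-- minimum
d((19, -12), (10, -1)) = 14.2127
d((19, -12), (0, -4)) = 20.6155
d((19, -12), (8, -11)) = 11.0454
d((-14, -4), (-3, -12)) = 13.6015
d((-14, -4), (14, -14)) = 29.7321
d((-14, -4), (10, -1)) = 24.1868
d((-14, -4), (0, -4)) = 14.0
d((-14, -4), (8, -11)) = 23.0868
d((-3, -12), (14, -14)) = 17.1172
d((-3, -12), (10, -1)) = 17.0294
d((-3, -12), (0, -4)) = 8.544
d((-3, -12), (8, -11)) = 11.0454
d((14, -14), (10, -1)) = 13.6015
d((14, -14), (0, -4)) = 17.2047
d((14, -14), (8, -11)) = 6.7082
d((10, -1), (0, -4)) = 10.4403
d((10, -1), (8, -11)) = 10.198
d((0, -4), (8, -11)) = 10.6301

Closest pair: (19, -12) and (14, -14) with distance 5.3852

The closest pair is (19, -12) and (14, -14) with Euclidean distance 5.3852. For 7 points, brute-force pairwise comparison is shown above. For large n, the divide-and-conquer algorithm (sort by x, recurse on halves, check the dividing strip) achieves O(n log n).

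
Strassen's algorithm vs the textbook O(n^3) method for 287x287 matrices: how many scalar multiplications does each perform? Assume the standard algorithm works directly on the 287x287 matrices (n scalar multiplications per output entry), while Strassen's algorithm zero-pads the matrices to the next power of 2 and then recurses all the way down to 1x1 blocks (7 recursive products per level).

Matrix multiplication for 287x287 matrices:

Strassen's algorithm requires power-of-2 dimensions. Pad 287x287 to 512x512 (next power of 2).

Standard algorithm: 287^3 = 23639903 multiplications
Strassen's algorithm: 7^(log2(512)) = 7^9 = 40353607 multiplications
Difference: 23639903 - 40353607 = -16713704 (Strassen uses MORE here due to padding overhead — for small or just-over-power-of-2 n, padding can outweigh the per-level savings)

Standard: 23639903 multiplications (287^3). Strassen: 40353607 multiplications (7^9, after padding to 512x512). Strassen reduces 8 recursive multiplications to 7 at each level.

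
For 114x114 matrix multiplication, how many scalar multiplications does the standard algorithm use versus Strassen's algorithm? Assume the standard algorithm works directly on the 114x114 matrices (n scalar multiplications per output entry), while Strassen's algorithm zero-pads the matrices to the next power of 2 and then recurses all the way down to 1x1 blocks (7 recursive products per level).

Matrix multiplication for 114x114 matrices:

Strassen's algorithm requires power-of-2 dimensions. Pad 114x114 to 128x128 (next power of 2).

Standard algorithm: 114^3 = 1481544 multiplications
Strassen's algorithm: 7^(log2(128)) = 7^7 = 823543 multiplications
Savings: 1481544 - 823543 = 658001 multiplications

Standard: 1481544 multiplications (114^3). Strassen: 823543 multiplications (7^7, after padding to 128x128). Strassen reduces 8 recursive multiplications to 7 at each level.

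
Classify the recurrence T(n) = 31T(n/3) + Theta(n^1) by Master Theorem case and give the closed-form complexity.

Master Theorem for T(n) = 31T(n/3) + O(n^1):

a = 31, b = 3, c = 1
log_b(a) = log_3(31) = 3.1257

Case 1: c = 1 < log_3(31) = 3.1257
T(n) = O(n^(log_3 31))

For T(n) = 31T(n/3) + O(n^1): log_3(31) = 3.1257. This is Case 1 of the Master Theorem (c < log_b(a), work dominated by leaves), giving O(n^(log_3 31)).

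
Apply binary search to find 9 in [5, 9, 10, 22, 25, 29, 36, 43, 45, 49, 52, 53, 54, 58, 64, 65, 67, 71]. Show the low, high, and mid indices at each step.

Binary search for 9 in [5, 9, 10, 22, 25, 29, 36, 43, 45, 49, 52, 53, 54, 58, 64, 65, 67, 71]:

lo=0, hi=17, mid=8, arr[mid]=45 -> 45 > 9, search left half
lo=0, hi=7, mid=3, arr[mid]=22 -> 22 > 9, search left half
lo=0, hi=2, mid=1, arr[mid]=9 -> Found target at index 1!

Binary search finds 9 at index 1 after 3 comparisons. The search repeatedly halves the search space by comparing with the middle element.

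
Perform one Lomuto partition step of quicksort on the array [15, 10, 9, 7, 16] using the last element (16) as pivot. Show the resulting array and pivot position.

Lomuto partition with pivot = 16:

Initial array: [15, 10, 9, 7, 16]

arr[0]=15 <= 16: swap with position 0, array becomes [15, 10, 9, 7, 16]
arr[1]=10 <= 16: swap with position 1, array becomes [15, 10, 9, 7, 16]
arr[2]=9 <= 16: swap with position 2, array becomes [15, 10, 9, 7, 16]
arr[3]=7 <= 16: swap with position 3, array becomes [15, 10, 9, 7, 16]

Place pivot at position 4: [15, 10, 9, 7, 16]
Pivot position: 4

After partitioning with pivot 16, the array becomes [15, 10, 9, 7, 16]. The pivot is placed at index 4. All elements to the left of the pivot are <= 16, and all elements to the right are > 16.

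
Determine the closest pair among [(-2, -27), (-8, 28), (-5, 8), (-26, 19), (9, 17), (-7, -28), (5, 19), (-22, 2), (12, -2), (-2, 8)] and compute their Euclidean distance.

Computing all pairwise distances among 10 points:

d((-2, -27), (-8, 28)) = 55.3263
d((-2, -27), (-5, 8)) = 35.1283
d((-2, -27), (-26, 19)) = 51.8845
d((-2, -27), (9, 17)) = 45.3542
d((-2, -27), (-7, -28)) = 5.099
d((-2, -27), (5, 19)) = 46.5296
d((-2, -27), (-22, 2)) = 35.2278
d((-2, -27), (12, -2)) = 28.6531
d((-2, -27), (-2, 8)) = 35.0
d((-8, 28), (-5, 8)) = 20.2237
d((-8, 28), (-26, 19)) = 20.1246
d((-8, 28), (9, 17)) = 20.2485
d((-8, 28), (-7, -28)) = 56.0089
d((-8, 28), (5, 19)) = 15.8114
d((-8, 28), (-22, 2)) = 29.5296
d((-8, 28), (12, -2)) = 36.0555
d((-8, 28), (-2, 8)) = 20.8806
d((-5, 8), (-26, 19)) = 23.7065
d((-5, 8), (9, 17)) = 16.6433
d((-5, 8), (-7, -28)) = 36.0555
d((-5, 8), (5, 19)) = 14.8661
d((-5, 8), (-22, 2)) = 18.0278
d((-5, 8), (12, -2)) = 19.7231
d((-5, 8), (-2, 8)) = 3.0 <-- minimum
d((-26, 19), (9, 17)) = 35.0571
d((-26, 19), (-7, -28)) = 50.6952
d((-26, 19), (5, 19)) = 31.0
d((-26, 19), (-22, 2)) = 17.4642
d((-26, 19), (12, -2)) = 43.4166
d((-26, 19), (-2, 8)) = 26.4008
d((9, 17), (-7, -28)) = 47.7598
d((9, 17), (5, 19)) = 4.4721
d((9, 17), (-22, 2)) = 34.4384
d((9, 17), (12, -2)) = 19.2354
d((9, 17), (-2, 8)) = 14.2127
d((-7, -28), (5, 19)) = 48.5077
d((-7, -28), (-22, 2)) = 33.541
d((-7, -28), (12, -2)) = 32.2025
d((-7, -28), (-2, 8)) = 36.3456
d((5, 19), (-22, 2)) = 31.9061
d((5, 19), (12, -2)) = 22.1359
d((5, 19), (-2, 8)) = 13.0384
d((-22, 2), (12, -2)) = 34.2345
d((-22, 2), (-2, 8)) = 20.8806
d((12, -2), (-2, 8)) = 17.2047

Closest pair: (-5, 8) and (-2, 8) with distance 3.0

The closest pair is (-5, 8) and (-2, 8) with Euclidean distance 3.0. For 10 points, brute-force pairwise comparison is shown above. For large n, the divide-and-conquer algorithm (sort by x, recurse on halves, check the dividing strip) achieves O(n log n).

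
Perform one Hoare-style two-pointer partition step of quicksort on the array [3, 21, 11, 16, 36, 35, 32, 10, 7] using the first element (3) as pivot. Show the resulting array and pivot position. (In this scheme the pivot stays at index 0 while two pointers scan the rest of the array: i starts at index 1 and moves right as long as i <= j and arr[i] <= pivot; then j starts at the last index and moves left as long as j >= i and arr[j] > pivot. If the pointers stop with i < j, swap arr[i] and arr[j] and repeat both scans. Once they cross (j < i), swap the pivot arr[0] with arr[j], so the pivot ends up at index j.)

Hoare-style two-pointer partition with pivot = 3:

Initial array: [3, 21, 11, 16, 36, 35, 32, 10, 7]

Pointers start at i = 1, j = 8.
i ends at 1, j ends at 0: the pointers have crossed (j < i), so scanning stops.

j = 0, so swapping arr[0] with arr[j] leaves the pivot at position 0: [3, 21, 11, 16, 36, 35, 32, 10, 7]
Pivot position: 0

After partitioning with pivot 3, the array becomes [3, 21, 11, 16, 36, 35, 32, 10, 7]. The pivot is placed at index 0. All elements to the left of the pivot are <= 3, and all elements to the right are > 3.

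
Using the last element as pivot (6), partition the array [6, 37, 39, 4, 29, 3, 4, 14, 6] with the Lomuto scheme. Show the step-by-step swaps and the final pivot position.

Lomuto partition with pivot = 6:

Initial array: [6, 37, 39, 4, 29, 3, 4, 14, 6]

arr[0]=6 <= 6: swap with position 0, array becomes [6, 37, 39, 4, 29, 3, 4, 14, 6]
arr[1]=37 > 6: no swap
arr[2]=39 > 6: no swap
arr[3]=4 <= 6: swap with position 1, array becomes [6, 4, 39, 37, 29, 3, 4, 14, 6]
arr[4]=29 > 6: no swap
arr[5]=3 <= 6: swap with position 2, array becomes [6, 4, 3, 37, 29, 39, 4, 14, 6]
arr[6]=4 <= 6: swap with position 3, array becomes [6, 4, 3, 4, 29, 39, 37, 14, 6]
arr[7]=14 > 6: no swap

Place pivot at position 4: [6, 4, 3, 4, 6, 39, 37, 14, 29]
Pivot position: 4

After partitioning with pivot 6, the array becomes [6, 4, 3, 4, 6, 39, 37, 14, 29]. The pivot is placed at index 4. All elements to the left of the pivot are <= 6, and all elements to the right are > 6.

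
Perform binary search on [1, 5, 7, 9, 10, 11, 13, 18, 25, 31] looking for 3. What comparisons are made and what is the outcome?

Binary search for 3 in [1, 5, 7, 9, 10, 11, 13, 18, 25, 31]:

lo=0, hi=9, mid=4, arr[mid]=10 -> 10 > 3, search left half
lo=0, hi=3, mid=1, arr[mid]=5 -> 5 > 3, search left half
lo=0, hi=0, mid=0, arr[mid]=1 -> 1 < 3, search right half
lo=1 > hi=0, target 3 not found

Binary search determines that 3 is not in the array after 3 comparisons. The search space was exhausted without finding the target.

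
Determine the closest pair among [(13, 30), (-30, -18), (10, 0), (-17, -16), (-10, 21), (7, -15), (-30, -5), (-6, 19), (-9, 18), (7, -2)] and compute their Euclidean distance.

Computing all pairwise distances among 10 points:

d((13, 30), (-30, -18)) = 64.4438
d((13, 30), (10, 0)) = 30.1496
d((13, 30), (-17, -16)) = 54.9181
d((13, 30), (-10, 21)) = 24.6982
d((13, 30), (7, -15)) = 45.3982
d((13, 30), (-30, -5)) = 55.4437
d((13, 30), (-6, 19)) = 21.9545
d((13, 30), (-9, 18)) = 25.0599
d((13, 30), (7, -2)) = 32.5576
d((-30, -18), (10, 0)) = 43.8634
d((-30, -18), (-17, -16)) = 13.1529
d((-30, -18), (-10, 21)) = 43.8292
d((-30, -18), (7, -15)) = 37.1214
d((-30, -18), (-30, -5)) = 13.0
d((-30, -18), (-6, 19)) = 44.1022
d((-30, -18), (-9, 18)) = 41.6773
d((-30, -18), (7, -2)) = 40.3113
d((10, 0), (-17, -16)) = 31.3847
d((10, 0), (-10, 21)) = 29.0
d((10, 0), (7, -15)) = 15.2971
d((10, 0), (-30, -5)) = 40.3113
d((10, 0), (-6, 19)) = 24.8395
d((10, 0), (-9, 18)) = 26.1725
d((10, 0), (7, -2)) = 3.6056
d((-17, -16), (-10, 21)) = 37.6563
d((-17, -16), (7, -15)) = 24.0208
d((-17, -16), (-30, -5)) = 17.0294
d((-17, -16), (-6, 19)) = 36.6879
d((-17, -16), (-9, 18)) = 34.9285
d((-17, -16), (7, -2)) = 27.7849
d((-10, 21), (7, -15)) = 39.8121
d((-10, 21), (-30, -5)) = 32.8024
d((-10, 21), (-6, 19)) = 4.4721
d((-10, 21), (-9, 18)) = 3.1623 <-- minimum
d((-10, 21), (7, -2)) = 28.6007
d((7, -15), (-30, -5)) = 38.3275
d((7, -15), (-6, 19)) = 36.4005
d((7, -15), (-9, 18)) = 36.6742
d((7, -15), (7, -2)) = 13.0
d((-30, -5), (-6, 19)) = 33.9411
d((-30, -5), (-9, 18)) = 31.1448
d((-30, -5), (7, -2)) = 37.1214
d((-6, 19), (-9, 18)) = 3.1623 <-- minimum
d((-6, 19), (7, -2)) = 24.6982
d((-9, 18), (7, -2)) = 25.6125

Minimum distance: 3.1623 (tie among 2 pairs: (-10, 21) and (-9, 18); (-6, 19) and (-9, 18))

The minimum Euclidean distance is 3.1623. There is a tie: 2 pairs achieve this minimum — (-10, 21) and (-9, 18); (-6, 19) and (-9, 18). Any of these is a valid closest pair. For 10 points, brute-force pairwise comparison is shown above. For large n, the divide-and-conquer algorithm (sort by x, recurse on halves, check the dividing strip) achieves O(n log n).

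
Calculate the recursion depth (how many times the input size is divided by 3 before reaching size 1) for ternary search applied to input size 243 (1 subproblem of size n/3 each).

For divide and conquer with division factor 3:

Problem sizes at each level:
Level 0: 243
Level 1: 81
Level 2: 27
Level 3: 9
Level 4: 3
Level 5: 1

The root is level 0 and the size-1 base case is level 5 (the tree spans levels 0 through 5, i.e. 6 levels counting the root), so the depth is the number of divisions: log_3(243) = 5

The recursion tree depth is log_3(243) = 5. At each level, the problem size is divided by 3, so it takes 5 divisions to reduce to a base case of size 1. The algorithm makes 1 recursive call at each level.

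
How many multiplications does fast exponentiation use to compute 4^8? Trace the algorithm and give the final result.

Computing 4^8 by squaring (build up from 4^1; each line after the first costs one multiplication):

4^1 = 4
4^2 = (4^1)^2 = 4^2 = 16
4^4 = (4^2)^2 = 16^2 = 256
4^8 = (4^4)^2 = 256^2 = 65536

Result: 65536
Multiplications needed: 3 (3 lines after 4^1)

4^8 = 65536. Using exponentiation by squaring, this requires 3 multiplications. The key idea: if the exponent is even, square the half-power; if odd, multiply by the base once.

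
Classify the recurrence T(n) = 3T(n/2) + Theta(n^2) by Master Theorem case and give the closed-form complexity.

Master Theorem for T(n) = 3T(n/2) + O(n^2):

a = 3, b = 2, c = 2
log_b(a) = log_2(3) = 1.5850

Case 3: c = 2 > log_2(3) = 1.5850
T(n) = O(n^2) = O(n^2)

For T(n) = 3T(n/2) + O(n^2): log_2(3) = 1.5850. This is Case 3 of the Master Theorem (c > log_b(a), work dominated by root), giving O(n^2).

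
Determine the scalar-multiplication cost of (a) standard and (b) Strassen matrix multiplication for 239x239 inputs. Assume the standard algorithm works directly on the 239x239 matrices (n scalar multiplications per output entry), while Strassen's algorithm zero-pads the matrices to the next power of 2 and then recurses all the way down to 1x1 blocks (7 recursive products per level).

Matrix multiplication for 239x239 matrices:

Strassen's algorithm requires power-of-2 dimensions. Pad 239x239 to 256x256 (next power of 2).

Standard algorithm: 239^3 = 13651919 multiplications
Strassen's algorithm: 7^(log2(256)) = 7^8 = 5764801 multiplications
Savings: 13651919 - 5764801 = 7887118 multiplications

Standard: 13651919 multiplications (239^3). Strassen: 5764801 multiplications (7^8, after padding to 256x256). Strassen reduces 8 recursive multiplications to 7 at each level.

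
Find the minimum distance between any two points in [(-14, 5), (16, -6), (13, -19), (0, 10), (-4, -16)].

Computing all pairwise distances among 5 points:

d((-14, 5), (16, -6)) = 31.9531
d((-14, 5), (13, -19)) = 36.1248
d((-14, 5), (0, 10)) = 14.8661
d((-14, 5), (-4, -16)) = 23.2594
d((16, -6), (13, -19)) = 13.3417 <-- minimum
d((16, -6), (0, 10)) = 22.6274
d((16, -6), (-4, -16)) = 22.3607
d((13, -19), (0, 10)) = 31.7805
d((13, -19), (-4, -16)) = 17.2627
d((0, 10), (-4, -16)) = 26.3059

Closest pair: (16, -6) and (13, -19) with distance 13.3417

The closest pair is (16, -6) and (13, -19) with Euclidean distance 13.3417. For 5 points, brute-force pairwise comparison is shown above. For large n, the divide-and-conquer algorithm (sort by x, recurse on halves, check the dividing strip) achieves O(n log n).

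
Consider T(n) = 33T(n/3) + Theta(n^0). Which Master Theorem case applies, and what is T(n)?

Master Theorem for T(n) = 33T(n/3) + O(n^0):

a = 33, b = 3, c = 0
log_b(a) = log_3(33) = 3.1827

Case 1: c = 0 < log_3(33) = 3.1827
T(n) = O(n^(log_3 33))

For T(n) = 33T(n/3) + O(n^0): log_3(33) = 3.1827. This is Case 1 of the Master Theorem (c < log_b(a), work dominated by leaves), giving O(n^(log_3 33)).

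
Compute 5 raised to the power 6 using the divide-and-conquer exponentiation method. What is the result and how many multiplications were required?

Computing 5^6 by squaring (build up from 5^1; each line after the first costs one multiplication):

5^1 = 5
5^2 = (5^1)^2 = 5^2 = 25
5^3 = 5 * 5^2 = 5 * 25 = 125
5^6 = (5^3)^2 = 125^2 = 15625

Result: 15625
Multiplications needed: 3 (3 lines after 5^1)

5^6 = 15625. Using exponentiation by squaring, this requires 3 multiplications. The key idea: if the exponent is even, square the half-power; if odd, multiply by the base once.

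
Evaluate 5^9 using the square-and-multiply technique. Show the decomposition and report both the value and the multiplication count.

Computing 5^9 by squaring (build up from 5^1; each line after the first costs one multiplication):

5^1 = 5
5^2 = (5^1)^2 = 5^2 = 25
5^4 = (5^2)^2 = 25^2 = 625
5^8 = (5^4)^2 = 625^2 = 390625
5^9 = 5 * 5^8 = 5 * 390625 = 1953125

Result: 1953125
Multiplications needed: 4 (4 lines after 5^1)

5^9 = 1953125. Using exponentiation by squaring, this requires 4 multiplications. The key idea: if the exponent is even, square the half-power; if odd, multiply by the base once.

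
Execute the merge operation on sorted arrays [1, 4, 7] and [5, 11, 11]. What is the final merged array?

Merging process:

Compare 1 vs 5: take 1 from left. Merged: [1]
Compare 4 vs 5: take 4 from left. Merged: [1, 4]
Compare 7 vs 5: take 5 from right. Merged: [1, 4, 5]
Compare 7 vs 11: take 7 from left. Merged: [1, 4, 5, 7]
Append remaining from right: [11, 11]. Merged: [1, 4, 5, 7, 11, 11]

Final merged array: [1, 4, 5, 7, 11, 11]
Total comparisons: 4

The merged array is [1, 4, 5, 7, 11, 11], requiring 4 comparisons. The merge step runs in O(n) time where n is the total number of elements.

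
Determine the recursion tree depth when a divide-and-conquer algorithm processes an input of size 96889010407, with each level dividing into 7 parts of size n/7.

For divide and conquer with division factor 7:

Problem sizes at each level:
Level 0: 96889010407
Level 1: 13841287201
Level 2: 1977326743
Level 3: 282475249
Level 4: 40353607
Level 5: 5764801
Level 6: 823543
Level 7: 117649
Level 8: 16807
Level 9: 2401
Level 10: 343
Level 11: 49
Level 12: 7
Level 13: 1

The root is level 0 and the size-1 base case is level 13 (the tree spans levels 0 through 13, i.e. 14 levels counting the root), so the depth is the number of divisions: log_7(96889010407) = 13

The recursion tree depth is log_7(96889010407) = 13. At each level, the problem size is divided by 7, so it takes 13 divisions to reduce to a base case of size 1. The algorithm makes 7 recursive calls at each level.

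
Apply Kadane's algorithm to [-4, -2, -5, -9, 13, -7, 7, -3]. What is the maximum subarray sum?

Using Kadane's algorithm on [-4, -2, -5, -9, 13, -7, 7, -3]:

Scanning through the array:
Position 1 (value -2): max_ending_here = -2, max_so_far = -2
Position 2 (value -5): max_ending_here = -5, max_so_far = -2
Position 3 (value -9): max_ending_here = -9, max_so_far = -2
Position 4 (value 13): max_ending_here = 13, max_so_far = 13
Position 5 (value -7): max_ending_here = 6, max_so_far = 13
Position 6 (value 7): max_ending_here = 13, max_so_far = 13
Position 7 (value -3): max_ending_here = 10, max_so_far = 13

Maximum subarray: [13]
Maximum sum: 13

The maximum subarray is [13] with sum 13. This subarray runs from index 4 to index 4.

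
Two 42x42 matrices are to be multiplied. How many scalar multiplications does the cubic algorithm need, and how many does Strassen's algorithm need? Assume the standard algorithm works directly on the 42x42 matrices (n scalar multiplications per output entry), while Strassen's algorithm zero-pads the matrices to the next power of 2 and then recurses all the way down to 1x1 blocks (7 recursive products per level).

Matrix multiplication for 42x42 matrices:

Strassen's algorithm requires power-of-2 dimensions. Pad 42x42 to 64x64 (next power of 2).

Standard algorithm: 42^3 = 74088 multiplications
Strassen's algorithm: 7^(log2(64)) = 7^6 = 117649 multiplications
Difference: 74088 - 117649 = -43561 (Strassen uses MORE here due to padding overhead — for small or just-over-power-of-2 n, padding can outweigh the per-level savings)

Standard: 74088 multiplications (42^3). Strassen: 117649 multiplications (7^6, after padding to 64x64). Strassen reduces 8 recursive multiplications to 7 at each level.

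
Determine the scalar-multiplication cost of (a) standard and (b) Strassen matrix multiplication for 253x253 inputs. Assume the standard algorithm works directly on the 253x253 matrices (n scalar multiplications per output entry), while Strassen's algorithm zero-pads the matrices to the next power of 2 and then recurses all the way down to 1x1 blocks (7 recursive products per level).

Matrix multiplication for 253x253 matrices:

Strassen's algorithm requires power-of-2 dimensions. Pad 253x253 to 256x256 (next power of 2).

Standard algorithm: 253^3 = 16194277 multiplications
Strassen's algorithm: 7^(log2(256)) = 7^8 = 5764801 multiplications
Savings: 16194277 - 5764801 = 10429476 multiplications

Standard: 16194277 multiplications (253^3). Strassen: 5764801 multiplications (7^8, after padding to 256x256). Strassen reduces 8 recursive multiplications to 7 at each level.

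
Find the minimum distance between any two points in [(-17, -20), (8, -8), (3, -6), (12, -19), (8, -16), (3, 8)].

Computing all pairwise distances among 6 points:

d((-17, -20), (8, -8)) = 27.7308
d((-17, -20), (3, -6)) = 24.4131
d((-17, -20), (12, -19)) = 29.0172
d((-17, -20), (8, -16)) = 25.318
d((-17, -20), (3, 8)) = 34.4093
d((8, -8), (3, -6)) = 5.3852
d((8, -8), (12, -19)) = 11.7047
d((8, -8), (8, -16)) = 8.0
d((8, -8), (3, 8)) = 16.7631
d((3, -6), (12, -19)) = 15.8114
d((3, -6), (8, -16)) = 11.1803
d((3, -6), (3, 8)) = 14.0
d((12, -19), (8, -16)) = 5.0 <-- minimum
d((12, -19), (3, 8)) = 28.4605
d((8, -16), (3, 8)) = 24.5153

Closest pair: (12, -19) and (8, -16) with distance 5.0

The closest pair is (12, -19) and (8, -16) with Euclidean distance 5.0. For 6 points, brute-force pairwise comparison is shown above. For large n, the divide-and-conquer algorithm (sort by x, recurse on halves, check the dividing strip) achieves O(n log n).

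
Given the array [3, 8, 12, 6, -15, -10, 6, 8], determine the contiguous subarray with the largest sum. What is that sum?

Using Kadane's algorithm on [3, 8, 12, 6, -15, -10, 6, 8]:

Scanning through the array:
Position 1 (value 8): max_ending_here = 11, max_so_far = 11
Position 2 (value 12): max_ending_here = 23, max_so_far = 23
Position 3 (value 6): max_ending_here = 29, max_so_far = 29
Position 4 (value -15): max_ending_here = 14, max_so_far = 29
Position 5 (value -10): max_ending_here = 4, max_so_far = 29
Position 6 (value 6): max_ending_here = 10, max_so_far = 29
Position 7 (value 8): max_ending_here = 18, max_so_far = 29

Maximum subarray: [3, 8, 12, 6]
Maximum sum: 29

The maximum subarray is [3, 8, 12, 6] with sum 29. This subarray runs from index 0 to index 3.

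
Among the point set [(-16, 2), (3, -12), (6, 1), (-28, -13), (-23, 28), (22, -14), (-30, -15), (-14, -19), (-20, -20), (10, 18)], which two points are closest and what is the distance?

Computing all pairwise distances among 10 points:

d((-16, 2), (3, -12)) = 23.6008
d((-16, 2), (6, 1)) = 22.0227
d((-16, 2), (-28, -13)) = 19.2094
d((-16, 2), (-23, 28)) = 26.9258
d((-16, 2), (22, -14)) = 41.2311
d((-16, 2), (-30, -15)) = 22.0227
d((-16, 2), (-14, -19)) = 21.095
d((-16, 2), (-20, -20)) = 22.3607
d((-16, 2), (10, 18)) = 30.5287
d((3, -12), (6, 1)) = 13.3417
d((3, -12), (-28, -13)) = 31.0161
d((3, -12), (-23, 28)) = 47.7074
d((3, -12), (22, -14)) = 19.105
d((3, -12), (-30, -15)) = 33.1361
d((3, -12), (-14, -19)) = 18.3848
d((3, -12), (-20, -20)) = 24.3516
d((3, -12), (10, 18)) = 30.8058
d((6, 1), (-28, -13)) = 36.7696
d((6, 1), (-23, 28)) = 39.6232
d((6, 1), (22, -14)) = 21.9317
d((6, 1), (-30, -15)) = 39.3954
d((6, 1), (-14, -19)) = 28.2843
d((6, 1), (-20, -20)) = 33.4215
d((6, 1), (10, 18)) = 17.4642
d((-28, -13), (-23, 28)) = 41.3038
d((-28, -13), (22, -14)) = 50.01
d((-28, -13), (-30, -15)) = 2.8284 <-- minimum
d((-28, -13), (-14, -19)) = 15.2315
d((-28, -13), (-20, -20)) = 10.6301
d((-28, -13), (10, 18)) = 49.0408
d((-23, 28), (22, -14)) = 61.5549
d((-23, 28), (-30, -15)) = 43.566
d((-23, 28), (-14, -19)) = 47.8539
d((-23, 28), (-20, -20)) = 48.0937
d((-23, 28), (10, 18)) = 34.4819
d((22, -14), (-30, -15)) = 52.0096
d((22, -14), (-14, -19)) = 36.3456
d((22, -14), (-20, -20)) = 42.4264
d((22, -14), (10, 18)) = 34.176
d((-30, -15), (-14, -19)) = 16.4924
d((-30, -15), (-20, -20)) = 11.1803
d((-30, -15), (10, 18)) = 51.8556
d((-14, -19), (-20, -20)) = 6.0828
d((-14, -19), (10, 18)) = 44.1022
d((-20, -20), (10, 18)) = 48.4149

Closest pair: (-28, -13) and (-30, -15) with distance 2.8284

The closest pair is (-28, -13) and (-30, -15) with Euclidean distance 2.8284. For 10 points, brute-force pairwise comparison is shown above. For large n, the divide-and-conquer algorithm (sort by x, recurse on halves, check the dividing strip) achieves O(n log n).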